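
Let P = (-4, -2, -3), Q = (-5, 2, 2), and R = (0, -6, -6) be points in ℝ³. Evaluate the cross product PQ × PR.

(8, 17, -12)

PQ = (-1, 4, 5)
PR = (4, -4, -3)
i: 4·(-3) - 5·(-4) = -12 - (-20) = 8
j: 5·4 - (-1)·(-3) = 20 - 3 = 17
k: (-1)·(-4) - 4·4 = 4 - 16 = -12
PQ × PR = (8, 17, -12)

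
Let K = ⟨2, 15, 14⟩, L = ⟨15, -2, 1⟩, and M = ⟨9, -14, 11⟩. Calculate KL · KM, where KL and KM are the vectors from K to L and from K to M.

623

KL = L − K = (13, -17, -13)
KM = M − K = (7, -29, -3)
KL · KM = 13·7 + (-17)·(-29) + (-13)·(-3) = 91 + 493 + 39 = 623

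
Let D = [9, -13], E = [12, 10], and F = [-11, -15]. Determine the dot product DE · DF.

-106

DE = E − D = (3, 23)
DF = F − D = (-20, -2)
DE · DF = 3·(-20) + 23·(-2) = -60 - 46 = -106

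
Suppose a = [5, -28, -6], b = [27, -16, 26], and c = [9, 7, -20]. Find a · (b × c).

b × c:
i: (-16)·(-20) - 26·7 = 320 - 182 = 138
j: 26·9 - 27·(-20) = 234 - (-540) = 774
k: 27·7 - (-16)·9 = 189 - (-144) = 333
b × c = (138, 774, 333)
a · (b × c) = 5·138 + (-28)·774 + (-6)·333 = 690 - 21672 - 1998 = -22980

-22980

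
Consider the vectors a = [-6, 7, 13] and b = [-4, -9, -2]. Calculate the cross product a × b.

(103, -64, 82)

i: 7·(-2) - 13·(-9) = -14 - (-117) = 103
j: 13·(-4) - (-6)·(-2) = -52 - 12 = -64
k: (-6)·(-9) - 7·(-4) = 54 - (-28) = 82
a × b = (103, -64, 82)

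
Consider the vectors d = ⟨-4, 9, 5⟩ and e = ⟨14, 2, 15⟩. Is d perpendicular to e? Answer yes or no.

d · e = (-4)·14 + 9·2 + 5·15 = -56 + 18 + 75 = 37
Nonzero, so the vectors are not orthogonal.

no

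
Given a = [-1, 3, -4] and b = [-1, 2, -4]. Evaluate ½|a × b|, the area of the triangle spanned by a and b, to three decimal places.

i: 3·(-4) - (-4)·2 = -12 - (-8) = -4
j: (-4)·(-1) - (-1)·(-4) = 4 - 4 = 0
k: (-1)·2 - 3·(-1) = -2 - (-3) = 1
a × b = (-4, 0, 1)
|a × b| = √((-4)² + 0² + 1²) = √17 ≈ 4.1231
area = ½ · 4.1231 ≈ 2.062

2.062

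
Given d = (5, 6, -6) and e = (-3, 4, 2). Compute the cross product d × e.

(36, 8, 38)

i: 6·2 - (-6)·4 = 12 - (-24) = 36
j: (-6)·(-3) - 5·2 = 18 - 10 = 8
k: 5·4 - 6·(-3) = 20 - (-18) = 38
d × e = (36, 8, 38)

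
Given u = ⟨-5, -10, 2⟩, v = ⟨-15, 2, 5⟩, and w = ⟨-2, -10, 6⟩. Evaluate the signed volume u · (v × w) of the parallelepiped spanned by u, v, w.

-802

v × w:
i: 2·6 - 5·(-10) = 12 - (-50) = 62
j: 5·(-2) - (-15)·6 = -10 - (-90) = 80
k: (-15)·(-10) - 2·(-2) = 150 - (-4) = 154
v × w = (62, 80, 154)
u · (v × w) = (-5)·62 + (-10)·80 + 2·154 = -310 - 800 + 308 = -802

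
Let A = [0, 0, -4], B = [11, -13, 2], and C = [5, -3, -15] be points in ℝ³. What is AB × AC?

AB = (11, -13, 6)
AC = (5, -3, -11)
i: (-13)·(-11) - 6·(-3) = 143 - (-18) = 161
j: 6·5 - 11·(-11) = 30 - (-121) = 151
k: 11·(-3) - (-13)·5 = -33 - (-65) = 32
AB × AC = (161, 151, 32)

(161, 151, 32)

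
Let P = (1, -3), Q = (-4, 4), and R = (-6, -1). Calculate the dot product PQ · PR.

49

PQ = Q − P = (-5, 7)
PR = R − P = (-7, 2)
PQ · PR = (-5)·(-7) + 7·2 = 35 + 14 = 49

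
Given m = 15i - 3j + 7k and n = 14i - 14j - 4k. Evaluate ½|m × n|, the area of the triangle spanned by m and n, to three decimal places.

i: (-3)·(-4) - 7·(-14) = 12 - (-98) = 110
j: 7·14 - 15·(-4) = 98 - (-60) = 158
k: 15·(-14) - (-3)·14 = -210 - (-42) = -168
m × n = (110, 158, -168)
|m × n| = √(110² + 158² + (-168)²) = √65288 ≈ 255.5152
area = ½ · 255.5152 ≈ 127.758

127.758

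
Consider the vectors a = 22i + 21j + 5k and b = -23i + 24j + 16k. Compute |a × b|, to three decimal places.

i: 21·16 - 5·24 = 336 - 120 = 216
j: 5·(-23) - 22·16 = -115 - 352 = -467
k: 22·24 - 21·(-23) = 528 - (-483) = 1011
a × b = (216, -467, 1011)
|a × b| = √(216² + (-467)² + 1011²) = √1286866 ≈ 1134.4012

1134.401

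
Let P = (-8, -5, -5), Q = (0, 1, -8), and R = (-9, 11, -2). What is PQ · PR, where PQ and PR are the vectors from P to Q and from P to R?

79

PQ = Q − P = (8, 6, -3)
PR = R − P = (-1, 16, 3)
PQ · PR = 8·(-1) + 6·16 + (-3)·3 = -8 + 96 - 9 = 79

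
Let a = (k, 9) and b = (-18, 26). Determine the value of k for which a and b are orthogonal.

13

a · b = k·(-18) + 9·26 = 234 - 18k
Set equal to 0: -18k = -234, so k = 13.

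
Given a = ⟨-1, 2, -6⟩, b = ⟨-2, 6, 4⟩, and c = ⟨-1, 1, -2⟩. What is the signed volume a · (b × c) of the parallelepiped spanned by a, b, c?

-24

b × c:
i: 6·(-2) - 4·1 = -12 - 4 = -16
j: 4·(-1) - (-2)·(-2) = -4 - 4 = -8
k: (-2)·1 - 6·(-1) = -2 - (-6) = 4
b × c = (-16, -8, 4)
a · (b × c) = (-1)·(-16) + 2·(-8) + (-6)·4 = 16 - 16 - 24 = -24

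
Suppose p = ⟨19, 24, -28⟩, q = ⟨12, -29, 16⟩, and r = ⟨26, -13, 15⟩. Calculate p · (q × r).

q × r:
i: (-29)·15 - 16·(-13) = -435 - (-208) = -227
j: 16·26 - 12·15 = 416 - 180 = 236
k: 12·(-13) - (-29)·26 = -156 - (-754) = 598
q × r = (-227, 236, 598)
p · (q × r) = 19·(-227) + 24·236 + (-28)·598 = -4313 + 5664 - 16744 = -15393

-15393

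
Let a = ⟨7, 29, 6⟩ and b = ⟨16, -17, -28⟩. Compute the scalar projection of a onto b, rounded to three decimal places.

a · b = 7·16 + 29·(-17) + 6·(-28) = 112 - 493 - 168 = -549
|b| = √(256 + 289 + 784) = √1329 ≈ 36.4555
comp_b a = -549 / √1329 ≈ -15.059

-15.059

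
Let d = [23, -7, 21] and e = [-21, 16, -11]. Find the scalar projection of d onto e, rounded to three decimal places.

-28.880

d · e = 23·(-21) + (-7)·16 + 21·(-11) = -483 - 112 - 231 = -826
|e| = √(441 + 256 + 121) = √818 ≈ 28.6007
comp_e d = -826 / √818 ≈ -28.880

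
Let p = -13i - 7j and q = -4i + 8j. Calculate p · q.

-4

p · q = (-13)·(-4) + (-7)·8 = 52 - 56 = -4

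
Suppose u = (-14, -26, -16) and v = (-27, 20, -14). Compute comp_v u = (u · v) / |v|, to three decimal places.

u · v = (-14)·(-27) + (-26)·20 + (-16)·(-14) = 378 - 520 + 224 = 82
|v| = √(729 + 400 + 196) = √1325 ≈ 36.4005
comp_v u = 82 / √1325 ≈ 2.253

2.253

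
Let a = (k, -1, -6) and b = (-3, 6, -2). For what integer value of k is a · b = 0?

2

a · b = k·(-3) + (-1)·6 + (-6)·(-2) = 6 - 3k
Set equal to 0: -3k = -6, so k = 2.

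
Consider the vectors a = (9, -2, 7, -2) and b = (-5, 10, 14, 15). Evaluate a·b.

3

a · b = 9·(-5) + (-2)·10 + 7·14 + (-2)·15 = -45 - 20 + 98 - 30 = 3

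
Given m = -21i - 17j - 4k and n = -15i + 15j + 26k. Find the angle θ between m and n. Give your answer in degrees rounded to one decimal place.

m · n = (-21)·(-15) + (-17)·15 + (-4)·26 = 315 - 255 - 104 = -44
|m|² = 441 + 289 + 16 = 746,  |m| = √746 ≈ 27.313001
|n|² = 225 + 225 + 676 = 1126,  |n| = √1126 ≈ 33.555923
cos θ = -44 / (27.313001 · 33.555923) ≈ -0.04801
θ = arccos(-0.04801) ≈ 92.8°

92.8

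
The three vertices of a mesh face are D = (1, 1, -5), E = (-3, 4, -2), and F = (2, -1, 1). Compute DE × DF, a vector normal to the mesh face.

(24, 27, 5)

DE = (-4, 3, 3)
DF = (1, -2, 6)
i: 3·6 - 3·(-2) = 18 - (-6) = 24
j: 3·1 - (-4)·6 = 3 - (-24) = 27
k: (-4)·(-2) - 3·1 = 8 - 3 = 5
DE × DF = (24, 27, 5)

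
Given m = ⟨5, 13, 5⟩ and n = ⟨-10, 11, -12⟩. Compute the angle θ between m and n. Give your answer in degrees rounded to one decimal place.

83.3

m · n = 5·(-10) + 13·11 + 5·(-12) = -50 + 143 - 60 = 33
|m|² = 25 + 169 + 25 = 219,  |m| = √219 ≈ 14.798649
|n|² = 100 + 121 + 144 = 365,  |n| = √365 ≈ 19.104973
cos θ = 33 / (14.798649 · 19.104973) ≈ 0.11672
θ = arccos(0.11672) ≈ 83.3°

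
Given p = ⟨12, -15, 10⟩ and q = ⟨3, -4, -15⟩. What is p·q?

-54

p · q = 12·3 + (-15)·(-4) + 10·(-15) = 36 + 60 - 150 = -54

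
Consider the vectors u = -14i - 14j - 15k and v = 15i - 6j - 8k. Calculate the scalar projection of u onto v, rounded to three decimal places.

u · v = (-14)·15 + (-14)·(-6) + (-15)·(-8) = -210 + 84 + 120 = -6
|v| = √(225 + 36 + 64) = √325 ≈ 18.0278
comp_v u = -6 / √325 ≈ -0.333

-0.333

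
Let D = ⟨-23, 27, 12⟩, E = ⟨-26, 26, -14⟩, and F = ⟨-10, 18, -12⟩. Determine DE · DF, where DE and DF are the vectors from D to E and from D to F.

DE = E − D = (-3, -1, -26)
DF = F − D = (13, -9, -24)
DE · DF = (-3)·13 + (-1)·(-9) + (-26)·(-24) = -39 + 9 + 624 = 594

594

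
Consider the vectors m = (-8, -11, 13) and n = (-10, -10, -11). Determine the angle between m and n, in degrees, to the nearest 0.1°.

m · n = (-8)·(-10) + (-11)·(-10) + 13·(-11) = 80 + 110 - 143 = 47
|m|² = 64 + 121 + 169 = 354,  |m| = √354 ≈ 18.814888
|n|² = 100 + 100 + 121 = 321,  |n| = √321 ≈ 17.916473
cos θ = 47 / (18.814888 · 17.916473) ≈ 0.13943
θ = arccos(0.13943) ≈ 82.0°

82.0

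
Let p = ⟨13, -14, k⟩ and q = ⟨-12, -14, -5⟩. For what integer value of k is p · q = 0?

8

p · q = 13·(-12) + (-14)·(-14) + k·(-5) = 40 - 5k
Set equal to 0: -5k = -40, so k = 8.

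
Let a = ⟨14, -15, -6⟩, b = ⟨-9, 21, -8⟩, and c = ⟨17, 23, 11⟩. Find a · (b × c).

9749

b × c:
i: 21·11 - (-8)·23 = 231 - (-184) = 415
j: (-8)·17 - (-9)·11 = -136 - (-99) = -37
k: (-9)·23 - 21·17 = -207 - 357 = -564
b × c = (415, -37, -564)
a · (b × c) = 14·415 + (-15)·(-37) + (-6)·(-564) = 5810 + 555 + 3384 = 9749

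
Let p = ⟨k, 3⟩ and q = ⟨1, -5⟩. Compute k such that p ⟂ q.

15

p · q = k·1 + 3·(-5) = -15 + 1k
Set equal to 0: 1k = 15, so k = 15.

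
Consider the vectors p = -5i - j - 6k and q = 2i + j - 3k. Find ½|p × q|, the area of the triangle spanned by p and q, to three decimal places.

i: (-1)·(-3) - (-6)·1 = 3 - (-6) = 9
j: (-6)·2 - (-5)·(-3) = -12 - 15 = -27
k: (-5)·1 - (-1)·2 = -5 - (-2) = -3
p × q = (9, -27, -3)
|p × q| = √(9² + (-27)² + (-3)²) = √819 ≈ 28.6182
area = ½ · 28.6182 ≈ 14.309

14.309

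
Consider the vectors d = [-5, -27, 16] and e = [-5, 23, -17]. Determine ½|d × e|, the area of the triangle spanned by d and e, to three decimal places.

156.530

i: (-27)·(-17) - 16·23 = 459 - 368 = 91
j: 16·(-5) - (-5)·(-17) = -80 - 85 = -165
k: (-5)·23 - (-27)·(-5) = -115 - 135 = -250
d × e = (91, -165, -250)
|d × e| = √(91² + (-165)² + (-250)²) = √98006 ≈ 313.0591
area = ½ · 313.0591 ≈ 156.530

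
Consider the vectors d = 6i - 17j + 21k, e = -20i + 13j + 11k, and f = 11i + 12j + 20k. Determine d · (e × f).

-16132

e × f:
i: 13·20 - 11·12 = 260 - 132 = 128
j: 11·11 - (-20)·20 = 121 - (-400) = 521
k: (-20)·12 - 13·11 = -240 - 143 = -383
e × f = (128, 521, -383)
d · (e × f) = 6·128 + (-17)·521 + 21·(-383) = 768 - 8857 - 8043 = -16132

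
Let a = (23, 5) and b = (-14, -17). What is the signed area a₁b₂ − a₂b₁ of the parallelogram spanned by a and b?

23·(-17) - 5·(-14) = -391 - (-70) = -321

-321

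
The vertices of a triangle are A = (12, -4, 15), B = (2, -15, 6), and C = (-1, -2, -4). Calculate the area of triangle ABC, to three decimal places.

AB = (-10, -11, -9),  AC = (-13, 2, -19)
i: (-11)·(-19) - (-9)·2 = 209 - (-18) = 227
j: (-9)·(-13) - (-10)·(-19) = 117 - 190 = -73
k: (-10)·2 - (-11)·(-13) = -20 - 143 = -163
AB × AC = (227, -73, -163)
|AB × AC| = √83427 ≈ 288.8373
area = ½ · 288.8373 ≈ 144.419

144.419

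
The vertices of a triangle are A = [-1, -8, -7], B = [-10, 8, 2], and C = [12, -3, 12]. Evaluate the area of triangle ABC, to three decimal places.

AB = (-9, 16, 9),  AC = (13, 5, 19)
i: 16·19 - 9·5 = 304 - 45 = 259
j: 9·13 - (-9)·19 = 117 - (-171) = 288
k: (-9)·5 - 16·13 = -45 - 208 = -253
AB × AC = (259, 288, -253)
|AB × AC| = √214034 ≈ 462.6381
area = ½ · 462.6381 ≈ 231.319

231.319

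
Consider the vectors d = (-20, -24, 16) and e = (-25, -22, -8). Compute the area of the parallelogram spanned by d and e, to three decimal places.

796.954

i: (-24)·(-8) - 16·(-22) = 192 - (-352) = 544
j: 16·(-25) - (-20)·(-8) = -400 - 160 = -560
k: (-20)·(-22) - (-24)·(-25) = 440 - 600 = -160
d × e = (544, -560, -160)
|d × e| = √(544² + (-560)² + (-160)²) = √635136 ≈ 796.9542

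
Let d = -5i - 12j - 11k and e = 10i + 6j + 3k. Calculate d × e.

i: (-12)·3 - (-11)·6 = -36 - (-66) = 30
j: (-11)·10 - (-5)·3 = -110 - (-15) = -95
k: (-5)·6 - (-12)·10 = -30 - (-120) = 90
d × e = (30, -95, 90)

(30, -95, 90)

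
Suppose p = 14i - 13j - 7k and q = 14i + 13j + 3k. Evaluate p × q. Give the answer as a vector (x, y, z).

i: (-13)·3 - (-7)·13 = -39 - (-91) = 52
j: (-7)·14 - 14·3 = -98 - 42 = -140
k: 14·13 - (-13)·14 = 182 - (-182) = 364
p × q = (52, -140, 364)

(52, -140, 364)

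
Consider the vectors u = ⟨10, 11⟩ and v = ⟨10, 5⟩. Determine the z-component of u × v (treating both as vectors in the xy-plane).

-60

10·5 - 11·10 = 50 - 110 = -60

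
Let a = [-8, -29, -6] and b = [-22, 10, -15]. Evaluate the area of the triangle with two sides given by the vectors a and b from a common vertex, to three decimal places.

436.089

i: (-29)·(-15) - (-6)·10 = 435 - (-60) = 495
j: (-6)·(-22) - (-8)·(-15) = 132 - 120 = 12
k: (-8)·10 - (-29)·(-22) = -80 - 638 = -718
a × b = (495, 12, -718)
|a × b| = √(495² + 12² + (-718)²) = √760693 ≈ 872.1772
area = ½ · 872.1772 ≈ 436.089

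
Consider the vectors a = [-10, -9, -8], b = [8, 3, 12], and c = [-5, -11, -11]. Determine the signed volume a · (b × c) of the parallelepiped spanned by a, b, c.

-658

b × c:
i: 3·(-11) - 12·(-11) = -33 - (-132) = 99
j: 12·(-5) - 8·(-11) = -60 - (-88) = 28
k: 8·(-11) - 3·(-5) = -88 - (-15) = -73
b × c = (99, 28, -73)
a · (b × c) = (-10)·99 + (-9)·28 + (-8)·(-73) = -990 - 252 + 584 = -658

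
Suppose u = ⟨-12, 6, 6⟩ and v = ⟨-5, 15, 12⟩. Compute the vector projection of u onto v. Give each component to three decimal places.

u · v = (-12)·(-5) + 6·15 + 6·12 = 60 + 90 + 72 = 222
|v|² = 25 + 225 + 144 = 394
proj_v u = (222/394) · (-5, 15, 12) ≈ (-2.817, 8.452, 6.761)

(-2.817, 8.452, 6.761)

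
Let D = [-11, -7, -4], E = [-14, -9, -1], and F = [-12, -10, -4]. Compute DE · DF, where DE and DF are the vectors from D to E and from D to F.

9

DE = E − D = (-3, -2, 3)
DF = F − D = (-1, -3, 0)
DE · DF = (-3)·(-1) + (-2)·(-3) + 3·0 = 3 + 6 + 0 = 9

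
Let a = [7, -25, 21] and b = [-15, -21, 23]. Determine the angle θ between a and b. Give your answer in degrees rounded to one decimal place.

a · b = 7·(-15) + (-25)·(-21) + 21·23 = -105 + 525 + 483 = 903
|a|² = 49 + 625 + 441 = 1115,  |a| = √1115 ≈ 33.391616
|b|² = 225 + 441 + 529 = 1195,  |b| = √1195 ≈ 34.568772
cos θ = 903 / (33.391616 · 34.568772) ≈ 0.78229
θ = arccos(0.78229) ≈ 38.5°

38.5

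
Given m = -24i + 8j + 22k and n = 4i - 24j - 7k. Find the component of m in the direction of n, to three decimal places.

m · n = (-24)·4 + 8·(-24) + 22·(-7) = -96 - 192 - 154 = -442
|n| = √(16 + 576 + 49) = √641 ≈ 25.3180
comp_n m = -442 / √641 ≈ -17.458

-17.458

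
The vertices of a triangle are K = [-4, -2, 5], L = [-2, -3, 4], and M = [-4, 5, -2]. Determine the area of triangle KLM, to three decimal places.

KL = (2, -1, -1),  KM = (0, 7, -7)
i: (-1)·(-7) - (-1)·7 = 7 - (-7) = 14
j: (-1)·0 - 2·(-7) = 0 - (-14) = 14
k: 2·7 - (-1)·0 = 14 - 0 = 14
KL × KM = (14, 14, 14)
|KL × KM| = √588 ≈ 24.2487
area = ½ · 24.2487 ≈ 12.124

12.124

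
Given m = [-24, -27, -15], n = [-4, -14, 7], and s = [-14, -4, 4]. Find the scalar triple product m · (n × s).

5586

n × s:
i: (-14)·4 - 7·(-4) = -56 - (-28) = -28
j: 7·(-14) - (-4)·4 = -98 - (-16) = -82
k: (-4)·(-4) - (-14)·(-14) = 16 - 196 = -180
n × s = (-28, -82, -180)
m · (n × s) = (-24)·(-28) + (-27)·(-82) + (-15)·(-180) = 672 + 2214 + 2700 = 5586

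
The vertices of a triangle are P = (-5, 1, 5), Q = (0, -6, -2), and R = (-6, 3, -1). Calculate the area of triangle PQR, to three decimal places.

33.593

PQ = (5, -7, -7),  PR = (-1, 2, -6)
i: (-7)·(-6) - (-7)·2 = 42 - (-14) = 56
j: (-7)·(-1) - 5·(-6) = 7 - (-30) = 37
k: 5·2 - (-7)·(-1) = 10 - 7 = 3
PQ × PR = (56, 37, 3)
|PQ × PR| = √4514 ≈ 67.1863
area = ½ · 67.1863 ≈ 33.593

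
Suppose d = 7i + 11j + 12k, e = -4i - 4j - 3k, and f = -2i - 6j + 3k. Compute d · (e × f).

e × f:
i: (-4)·3 - (-3)·(-6) = -12 - 18 = -30
j: (-3)·(-2) - (-4)·3 = 6 - (-12) = 18
k: (-4)·(-6) - (-4)·(-2) = 24 - 8 = 16
e × f = (-30, 18, 16)
d · (e × f) = 7·(-30) + 11·18 + 12·16 = -210 + 198 + 192 = 180

180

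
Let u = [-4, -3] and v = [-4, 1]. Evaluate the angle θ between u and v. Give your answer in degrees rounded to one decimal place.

u · v = (-4)·(-4) + (-3)·1 = 16 - 3 = 13
|u|² = 16 + 9 = 25,  |u| = √25 ≈ 5.000000
|v|² = 16 + 1 = 17,  |v| = √17 ≈ 4.123106
cos θ = 13 / (5.000000 · 4.123106) ≈ 0.63059
θ = arccos(0.63059) ≈ 50.9°

50.9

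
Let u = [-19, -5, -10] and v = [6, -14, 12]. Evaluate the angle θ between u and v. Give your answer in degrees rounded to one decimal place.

u · v = (-19)·6 + (-5)·(-14) + (-10)·12 = -114 + 70 - 120 = -164
|u|² = 361 + 25 + 100 = 486,  |u| = √486 ≈ 22.045408
|v|² = 36 + 196 + 144 = 376,  |v| = √376 ≈ 19.390719
cos θ = -164 / (22.045408 · 19.390719) ≈ -0.38365
θ = arccos(-0.38365) ≈ 112.6°

112.6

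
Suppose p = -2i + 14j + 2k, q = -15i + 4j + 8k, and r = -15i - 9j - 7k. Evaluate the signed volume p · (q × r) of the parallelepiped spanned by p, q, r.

-2848

q × r:
i: 4·(-7) - 8·(-9) = -28 - (-72) = 44
j: 8·(-15) - (-15)·(-7) = -120 - 105 = -225
k: (-15)·(-9) - 4·(-15) = 135 - (-60) = 195
q × r = (44, -225, 195)
p · (q × r) = (-2)·44 + 14·(-225) + 2·195 = -88 - 3150 + 390 = -2848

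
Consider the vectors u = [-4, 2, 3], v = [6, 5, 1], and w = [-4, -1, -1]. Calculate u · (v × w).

62

v × w:
i: 5·(-1) - 1·(-1) = -5 - (-1) = -4
j: 1·(-4) - 6·(-1) = -4 - (-6) = 2
k: 6·(-1) - 5·(-4) = -6 - (-20) = 14
v × w = (-4, 2, 14)
u · (v × w) = (-4)·(-4) + 2·2 + 3·14 = 16 + 4 + 42 = 62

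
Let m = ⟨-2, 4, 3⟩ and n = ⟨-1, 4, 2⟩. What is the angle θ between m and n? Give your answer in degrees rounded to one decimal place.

m · n = (-2)·(-1) + 4·4 + 3·2 = 2 + 16 + 6 = 24
|m|² = 4 + 16 + 9 = 29,  |m| = √29 ≈ 5.385165
|n|² = 1 + 16 + 4 = 21,  |n| = √21 ≈ 4.582576
cos θ = 24 / (5.385165 · 4.582576) ≈ 0.97253
θ = arccos(0.97253) ≈ 13.5°

13.5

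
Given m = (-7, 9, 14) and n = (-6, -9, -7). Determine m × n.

i: 9·(-7) - 14·(-9) = -63 - (-126) = 63
j: 14·(-6) - (-7)·(-7) = -84 - 49 = -133
k: (-7)·(-9) - 9·(-6) = 63 - (-54) = 117
m × n = (63, -133, 117)

(63, -133, 117)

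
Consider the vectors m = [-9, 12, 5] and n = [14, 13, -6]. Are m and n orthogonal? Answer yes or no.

m · n = (-9)·14 + 12·13 + 5·(-6) = -126 + 156 - 30 = 0
Zero, so the vectors are orthogonal.

yes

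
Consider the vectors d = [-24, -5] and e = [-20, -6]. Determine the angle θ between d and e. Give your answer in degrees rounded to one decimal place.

d · e = (-24)·(-20) + (-5)·(-6) = 480 + 30 = 510
|d|² = 576 + 25 = 601,  |d| = √601 ≈ 24.515301
|e|² = 400 + 36 = 436,  |e| = √436 ≈ 20.880613
cos θ = 510 / (24.515301 · 20.880613) ≈ 0.99630
θ = arccos(0.99630) ≈ 4.9°

4.9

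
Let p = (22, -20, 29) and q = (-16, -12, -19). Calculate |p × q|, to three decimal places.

934.428

i: (-20)·(-19) - 29·(-12) = 380 - (-348) = 728
j: 29·(-16) - 22·(-19) = -464 - (-418) = -46
k: 22·(-12) - (-20)·(-16) = -264 - 320 = -584
p × q = (728, -46, -584)
|p × q| = √(728² + (-46)² + (-584)²) = √873156 ≈ 934.4282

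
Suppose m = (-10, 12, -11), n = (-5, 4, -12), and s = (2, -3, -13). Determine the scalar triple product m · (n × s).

n × s:
i: 4·(-13) - (-12)·(-3) = -52 - 36 = -88
j: (-12)·2 - (-5)·(-13) = -24 - 65 = -89
k: (-5)·(-3) - 4·2 = 15 - 8 = 7
n × s = (-88, -89, 7)
m · (n × s) = (-10)·(-88) + 12·(-89) + (-11)·7 = 880 - 1068 - 77 = -265

-265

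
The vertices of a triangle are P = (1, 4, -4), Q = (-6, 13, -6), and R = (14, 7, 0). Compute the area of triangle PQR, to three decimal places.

72.132

PQ = (-7, 9, -2),  PR = (13, 3, 4)
i: 9·4 - (-2)·3 = 36 - (-6) = 42
j: (-2)·13 - (-7)·4 = -26 - (-28) = 2
k: (-7)·3 - 9·13 = -21 - 117 = -138
PQ × PR = (42, 2, -138)
|PQ × PR| = √20812 ≈ 144.2636
area = ½ · 144.2636 ≈ 72.132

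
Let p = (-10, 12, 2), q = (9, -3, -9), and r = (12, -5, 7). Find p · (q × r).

q × r:
i: (-3)·7 - (-9)·(-5) = -21 - 45 = -66
j: (-9)·12 - 9·7 = -108 - 63 = -171
k: 9·(-5) - (-3)·12 = -45 - (-36) = -9
q × r = (-66, -171, -9)
p · (q × r) = (-10)·(-66) + 12·(-171) + 2·(-9) = 660 - 2052 - 18 = -1410

-1410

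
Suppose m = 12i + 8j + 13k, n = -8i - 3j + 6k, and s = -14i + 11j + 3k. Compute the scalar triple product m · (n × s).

n × s:
i: (-3)·3 - 6·11 = -9 - 66 = -75
j: 6·(-14) - (-8)·3 = -84 - (-24) = -60
k: (-8)·11 - (-3)·(-14) = -88 - 42 = -130
n × s = (-75, -60, -130)
m · (n × s) = 12·(-75) + 8·(-60) + 13·(-130) = -900 - 480 - 1690 = -3070

-3070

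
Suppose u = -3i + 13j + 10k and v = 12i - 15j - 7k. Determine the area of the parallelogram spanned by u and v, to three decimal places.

i: 13·(-7) - 10·(-15) = -91 - (-150) = 59
j: 10·12 - (-3)·(-7) = 120 - 21 = 99
k: (-3)·(-15) - 13·12 = 45 - 156 = -111
u × v = (59, 99, -111)
|u × v| = √(59² + 99² + (-111)²) = √25603 ≈ 160.0094

160.009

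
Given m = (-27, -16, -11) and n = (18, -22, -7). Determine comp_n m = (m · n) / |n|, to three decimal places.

m · n = (-27)·18 + (-16)·(-22) + (-11)·(-7) = -486 + 352 + 77 = -57
|n| = √(324 + 484 + 49) = √857 ≈ 29.2746
comp_n m = -57 / √857 ≈ -1.947

-1.947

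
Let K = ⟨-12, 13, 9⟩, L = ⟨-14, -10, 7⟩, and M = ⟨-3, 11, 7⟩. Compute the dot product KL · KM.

KL = L − K = (-2, -23, -2)
KM = M − K = (9, -2, -2)
KL · KM = (-2)·9 + (-23)·(-2) + (-2)·(-2) = -18 + 46 + 4 = 32

32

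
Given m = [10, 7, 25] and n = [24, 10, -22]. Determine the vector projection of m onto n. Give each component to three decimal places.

m · n = 10·24 + 7·10 + 25·(-22) = 240 + 70 - 550 = -240
|n|² = 576 + 100 + 484 = 1160
proj_n m = (-240/1160) · (24, 10, -22) ≈ (-4.966, -2.069, 4.552)

(-4.966, -2.069, 4.552)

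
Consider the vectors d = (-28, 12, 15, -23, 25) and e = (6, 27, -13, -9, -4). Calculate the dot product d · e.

d · e = (-28)·6 + 12·27 + 15·(-13) + (-23)·(-9) + 25·(-4) = -168 + 324 - 195 + 207 - 100 = 68

68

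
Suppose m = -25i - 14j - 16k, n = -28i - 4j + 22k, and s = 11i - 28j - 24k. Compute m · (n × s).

-25028

n × s:
i: (-4)·(-24) - 22·(-28) = 96 - (-616) = 712
j: 22·11 - (-28)·(-24) = 242 - 672 = -430
k: (-28)·(-28) - (-4)·11 = 784 - (-44) = 828
n × s = (712, -430, 828)
m · (n × s) = (-25)·712 + (-14)·(-430) + (-16)·828 = -17800 + 6020 - 13248 = -25028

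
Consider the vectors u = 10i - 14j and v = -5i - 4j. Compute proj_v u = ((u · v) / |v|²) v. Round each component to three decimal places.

u · v = 10·(-5) + (-14)·(-4) = -50 + 56 = 6
|v|² = 25 + 16 = 41
proj_v u = (6/41) · (-5, -4) ≈ (-0.732, -0.585)

(-0.732, -0.585)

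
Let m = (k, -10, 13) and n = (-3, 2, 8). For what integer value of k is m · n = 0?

28

m · n = k·(-3) + (-10)·2 + 13·8 = 84 - 3k
Set equal to 0: -3k = -84, so k = 28.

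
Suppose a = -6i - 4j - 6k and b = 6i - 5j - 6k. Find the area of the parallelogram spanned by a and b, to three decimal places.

i: (-4)·(-6) - (-6)·(-5) = 24 - 30 = -6
j: (-6)·6 - (-6)·(-6) = -36 - 36 = -72
k: (-6)·(-5) - (-4)·6 = 30 - (-24) = 54
a × b = (-6, -72, 54)
|a × b| = √((-6)² + (-72)² + 54²) = √8136 ≈ 90.1998

90.200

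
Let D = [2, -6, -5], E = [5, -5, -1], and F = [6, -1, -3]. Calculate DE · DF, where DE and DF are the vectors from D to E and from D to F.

DE = E − D = (3, 1, 4)
DF = F − D = (4, 5, 2)
DE · DF = 3·4 + 1·5 + 4·2 = 12 + 5 + 8 = 25

25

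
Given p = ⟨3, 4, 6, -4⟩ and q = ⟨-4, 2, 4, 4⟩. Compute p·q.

p · q = 3·(-4) + 4·2 + 6·4 + (-4)·4 = -12 + 8 + 24 - 16 = 4

4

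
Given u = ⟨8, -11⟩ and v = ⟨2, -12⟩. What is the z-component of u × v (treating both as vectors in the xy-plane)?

8·(-12) - (-11)·2 = -96 - (-22) = -74

-74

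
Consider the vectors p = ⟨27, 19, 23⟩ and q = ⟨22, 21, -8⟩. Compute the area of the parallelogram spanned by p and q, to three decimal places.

i: 19·(-8) - 23·21 = -152 - 483 = -635
j: 23·22 - 27·(-8) = 506 - (-216) = 722
k: 27·21 - 19·22 = 567 - 418 = 149
p × q = (-635, 722, 149)
|p × q| = √((-635)² + 722² + 149²) = √946710 ≈ 972.9902

972.990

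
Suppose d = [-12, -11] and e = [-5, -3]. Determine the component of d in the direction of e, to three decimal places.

15.949

d · e = (-12)·(-5) + (-11)·(-3) = 60 + 33 = 93
|e| = √(25 + 9) = √34 ≈ 5.8310
comp_e d = 93 / √34 ≈ 15.949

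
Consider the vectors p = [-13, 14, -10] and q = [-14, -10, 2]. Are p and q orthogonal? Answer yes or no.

p · q = (-13)·(-14) + 14·(-10) + (-10)·2 = 182 - 140 - 20 = 22
Nonzero, so the vectors are not orthogonal.

no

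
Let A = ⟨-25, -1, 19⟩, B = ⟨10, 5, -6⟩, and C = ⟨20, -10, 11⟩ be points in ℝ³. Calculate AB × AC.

(-273, -845, -585)

AB = (35, 6, -25)
AC = (45, -9, -8)
i: 6·(-8) - (-25)·(-9) = -48 - 225 = -273
j: (-25)·45 - 35·(-8) = -1125 - (-280) = -845
k: 35·(-9) - 6·45 = -315 - 270 = -585
AB × AC = (-273, -845, -585)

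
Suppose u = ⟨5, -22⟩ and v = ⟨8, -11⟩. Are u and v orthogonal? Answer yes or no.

u · v = 5·8 + (-22)·(-11) = 40 + 242 = 282
Nonzero, so the vectors are not orthogonal.

no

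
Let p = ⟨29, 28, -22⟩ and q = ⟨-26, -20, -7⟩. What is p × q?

i: 28·(-7) - (-22)·(-20) = -196 - 440 = -636
j: (-22)·(-26) - 29·(-7) = 572 - (-203) = 775
k: 29·(-20) - 28·(-26) = -580 - (-728) = 148
p × q = (-636, 775, 148)

(-636, 775, 148)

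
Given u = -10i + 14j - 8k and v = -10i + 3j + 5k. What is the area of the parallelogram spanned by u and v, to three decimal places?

i: 14·5 - (-8)·3 = 70 - (-24) = 94
j: (-8)·(-10) - (-10)·5 = 80 - (-50) = 130
k: (-10)·3 - 14·(-10) = -30 - (-140) = 110
u × v = (94, 130, 110)
|u × v| = √(94² + 130² + 110²) = √37836 ≈ 194.5148

194.515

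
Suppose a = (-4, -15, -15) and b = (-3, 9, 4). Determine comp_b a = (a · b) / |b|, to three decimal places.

a · b = (-4)·(-3) + (-15)·9 + (-15)·4 = 12 - 135 - 60 = -183
|b| = √(9 + 81 + 16) = √106 ≈ 10.2956
comp_b a = -183 / √106 ≈ -17.775

-17.775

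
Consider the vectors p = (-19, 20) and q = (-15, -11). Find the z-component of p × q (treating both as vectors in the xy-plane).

509

(-19)·(-11) - 20·(-15) = 209 - (-300) = 509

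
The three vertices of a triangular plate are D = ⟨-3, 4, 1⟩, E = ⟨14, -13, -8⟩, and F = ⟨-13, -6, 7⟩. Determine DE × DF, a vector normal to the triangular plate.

DE = (17, -17, -9)
DF = (-10, -10, 6)
i: (-17)·6 - (-9)·(-10) = -102 - 90 = -192
j: (-9)·(-10) - 17·6 = 90 - 102 = -12
k: 17·(-10) - (-17)·(-10) = -170 - 170 = -340
DE × DF = (-192, -12, -340)

(-192, -12, -340)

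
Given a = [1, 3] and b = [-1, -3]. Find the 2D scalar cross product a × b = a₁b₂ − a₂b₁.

0

1·(-3) - 3·(-1) = -3 - (-3) = 0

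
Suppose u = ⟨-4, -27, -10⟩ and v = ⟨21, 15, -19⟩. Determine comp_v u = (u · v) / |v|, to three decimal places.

-9.330

u · v = (-4)·21 + (-27)·15 + (-10)·(-19) = -84 - 405 + 190 = -299
|v| = √(441 + 225 + 361) = √1027 ≈ 32.0468
comp_v u = -299 / √1027 ≈ -9.330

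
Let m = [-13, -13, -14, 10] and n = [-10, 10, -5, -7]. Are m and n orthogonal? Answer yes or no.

m · n = (-13)·(-10) + (-13)·10 + (-14)·(-5) + 10·(-7) = 130 - 130 + 70 - 70 = 0
Zero, so the vectors are orthogonal.

yes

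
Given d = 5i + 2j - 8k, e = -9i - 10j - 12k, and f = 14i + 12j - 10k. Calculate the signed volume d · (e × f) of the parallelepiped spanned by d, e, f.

e × f:
i: (-10)·(-10) - (-12)·12 = 100 - (-144) = 244
j: (-12)·14 - (-9)·(-10) = -168 - 90 = -258
k: (-9)·12 - (-10)·14 = -108 - (-140) = 32
e × f = (244, -258, 32)
d · (e × f) = 5·244 + 2·(-258) + (-8)·32 = 1220 - 516 - 256 = 448

448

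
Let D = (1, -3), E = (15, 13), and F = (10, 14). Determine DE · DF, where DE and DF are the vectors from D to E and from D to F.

398

DE = E − D = (14, 16)
DF = F − D = (9, 17)
DE · DF = 14·9 + 16·17 = 126 + 272 = 398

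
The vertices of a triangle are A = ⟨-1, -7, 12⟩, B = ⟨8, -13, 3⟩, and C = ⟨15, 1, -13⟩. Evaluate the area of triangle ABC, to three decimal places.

AB = (9, -6, -9),  AC = (16, 8, -25)
i: (-6)·(-25) - (-9)·8 = 150 - (-72) = 222
j: (-9)·16 - 9·(-25) = -144 - (-225) = 81
k: 9·8 - (-6)·16 = 72 - (-96) = 168
AB × AC = (222, 81, 168)
|AB × AC| = √84069 ≈ 289.9465
area = ½ · 289.9465 ≈ 144.973

144.973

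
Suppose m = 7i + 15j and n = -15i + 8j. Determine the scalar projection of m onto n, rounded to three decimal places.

0.882

m · n = 7·(-15) + 15·8 = -105 + 120 = 15
|n| = √(225 + 64) = √289 ≈ 17.0000
comp_n m = 15 / √289 ≈ 0.882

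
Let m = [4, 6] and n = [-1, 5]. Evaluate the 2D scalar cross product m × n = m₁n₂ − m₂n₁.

4·5 - 6·(-1) = 20 - (-6) = 26

26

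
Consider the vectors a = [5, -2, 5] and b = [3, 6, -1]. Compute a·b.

a · b = 5·3 + (-2)·6 + 5·(-1) = 15 - 12 - 5 = -2

-2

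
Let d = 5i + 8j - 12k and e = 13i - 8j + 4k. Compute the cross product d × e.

(-64, -176, -144)

i: 8·4 - (-12)·(-8) = 32 - 96 = -64
j: (-12)·13 - 5·4 = -156 - 20 = -176
k: 5·(-8) - 8·13 = -40 - 104 = -144
d × e = (-64, -176, -144)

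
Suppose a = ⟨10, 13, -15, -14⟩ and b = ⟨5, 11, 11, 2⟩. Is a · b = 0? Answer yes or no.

yes

a · b = 10·5 + 13·11 + (-15)·11 + (-14)·2 = 50 + 143 - 165 - 28 = 0
Zero, so the vectors are orthogonal.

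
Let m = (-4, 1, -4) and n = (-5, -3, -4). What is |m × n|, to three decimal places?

i: 1·(-4) - (-4)·(-3) = -4 - 12 = -16
j: (-4)·(-5) - (-4)·(-4) = 20 - 16 = 4
k: (-4)·(-3) - 1·(-5) = 12 - (-5) = 17
m × n = (-16, 4, 17)
|m × n| = √((-16)² + 4² + 17²) = √561 ≈ 23.6854

23.685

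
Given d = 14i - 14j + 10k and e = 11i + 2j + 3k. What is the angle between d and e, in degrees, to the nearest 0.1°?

d · e = 14·11 + (-14)·2 + 10·3 = 154 - 28 + 30 = 156
|d|² = 196 + 196 + 100 = 492,  |d| = √492 ≈ 22.181073
|e|² = 121 + 4 + 9 = 134,  |e| = √134 ≈ 11.575837
cos θ = 156 / (22.181073 · 11.575837) ≈ 0.60756
θ = arccos(0.60756) ≈ 52.6°

52.6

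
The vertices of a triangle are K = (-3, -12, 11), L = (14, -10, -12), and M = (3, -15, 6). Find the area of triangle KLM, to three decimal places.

KL = (17, 2, -23),  KM = (6, -3, -5)
i: 2·(-5) - (-23)·(-3) = -10 - 69 = -79
j: (-23)·6 - 17·(-5) = -138 - (-85) = -53
k: 17·(-3) - 2·6 = -51 - 12 = -63
KL × KM = (-79, -53, -63)
|KL × KM| = √13019 ≈ 114.1008
area = ½ · 114.1008 ≈ 57.050

57.050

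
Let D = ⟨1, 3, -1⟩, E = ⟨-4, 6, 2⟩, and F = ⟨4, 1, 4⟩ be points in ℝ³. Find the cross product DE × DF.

(21, 34, 1)

DE = (-5, 3, 3)
DF = (3, -2, 5)
i: 3·5 - 3·(-2) = 15 - (-6) = 21
j: 3·3 - (-5)·5 = 9 - (-25) = 34
k: (-5)·(-2) - 3·3 = 10 - 9 = 1
DE × DF = (21, 34, 1)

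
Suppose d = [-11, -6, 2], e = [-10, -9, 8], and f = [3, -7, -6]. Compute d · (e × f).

e × f:
i: (-9)·(-6) - 8·(-7) = 54 - (-56) = 110
j: 8·3 - (-10)·(-6) = 24 - 60 = -36
k: (-10)·(-7) - (-9)·3 = 70 - (-27) = 97
e × f = (110, -36, 97)
d · (e × f) = (-11)·110 + (-6)·(-36) + 2·97 = -1210 + 216 + 194 = -800

-800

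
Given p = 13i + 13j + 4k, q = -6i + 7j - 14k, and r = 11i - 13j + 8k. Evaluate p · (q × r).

q × r:
i: 7·8 - (-14)·(-13) = 56 - 182 = -126
j: (-14)·11 - (-6)·8 = -154 - (-48) = -106
k: (-6)·(-13) - 7·11 = 78 - 77 = 1
q × r = (-126, -106, 1)
p · (q × r) = 13·(-126) + 13·(-106) + 4·1 = -1638 - 1378 + 4 = -3012

-3012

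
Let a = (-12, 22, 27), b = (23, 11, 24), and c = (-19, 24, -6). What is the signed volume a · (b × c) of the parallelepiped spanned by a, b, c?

21255

b × c:
i: 11·(-6) - 24·24 = -66 - 576 = -642
j: 24·(-19) - 23·(-6) = -456 - (-138) = -318
k: 23·24 - 11·(-19) = 552 - (-209) = 761
b × c = (-642, -318, 761)
a · (b × c) = (-12)·(-642) + 22·(-318) + 27·761 = 7704 - 6996 + 20547 = 21255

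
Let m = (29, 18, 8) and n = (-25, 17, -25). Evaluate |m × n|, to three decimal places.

i: 18·(-25) - 8·17 = -450 - 136 = -586
j: 8·(-25) - 29·(-25) = -200 - (-725) = 525
k: 29·17 - 18·(-25) = 493 - (-450) = 943
m × n = (-586, 525, 943)
|m × n| = √((-586)² + 525² + 943²) = √1508270 ≈ 1228.1164

1228.116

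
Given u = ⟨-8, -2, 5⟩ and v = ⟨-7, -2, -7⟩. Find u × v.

i: (-2)·(-7) - 5·(-2) = 14 - (-10) = 24
j: 5·(-7) - (-8)·(-7) = -35 - 56 = -91
k: (-8)·(-2) - (-2)·(-7) = 16 - 14 = 2
u × v = (24, -91, 2)

(24, -91, 2)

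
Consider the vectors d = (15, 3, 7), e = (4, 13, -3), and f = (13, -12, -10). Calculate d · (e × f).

-4006

e × f:
i: 13·(-10) - (-3)·(-12) = -130 - 36 = -166
j: (-3)·13 - 4·(-10) = -39 - (-40) = 1
k: 4·(-12) - 13·13 = -48 - 169 = -217
e × f = (-166, 1, -217)
d · (e × f) = 15·(-166) + 3·1 + 7·(-217) = -2490 + 3 - 1519 = -4006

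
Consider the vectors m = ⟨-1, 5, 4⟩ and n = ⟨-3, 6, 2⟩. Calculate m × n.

i: 5·2 - 4·6 = 10 - 24 = -14
j: 4·(-3) - (-1)·2 = -12 - (-2) = -10
k: (-1)·6 - 5·(-3) = -6 - (-15) = 9
m × n = (-14, -10, 9)

(-14, -10, 9)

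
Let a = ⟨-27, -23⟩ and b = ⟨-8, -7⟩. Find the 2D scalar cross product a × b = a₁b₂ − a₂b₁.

5

(-27)·(-7) - (-23)·(-8) = 189 - 184 = 5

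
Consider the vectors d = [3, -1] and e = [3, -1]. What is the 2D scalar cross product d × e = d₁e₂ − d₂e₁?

3·(-1) - (-1)·3 = -3 - (-3) = 0

0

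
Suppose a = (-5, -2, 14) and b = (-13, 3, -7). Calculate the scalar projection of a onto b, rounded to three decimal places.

-2.589

a · b = (-5)·(-13) + (-2)·3 + 14·(-7) = 65 - 6 - 98 = -39
|b| = √(169 + 9 + 49) = √227 ≈ 15.0665
comp_b a = -39 / √227 ≈ -2.589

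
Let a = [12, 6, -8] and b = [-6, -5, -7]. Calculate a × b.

(-82, 132, -24)

i: 6·(-7) - (-8)·(-5) = -42 - 40 = -82
j: (-8)·(-6) - 12·(-7) = 48 - (-84) = 132
k: 12·(-5) - 6·(-6) = -60 - (-36) = -24
a × b = (-82, 132, -24)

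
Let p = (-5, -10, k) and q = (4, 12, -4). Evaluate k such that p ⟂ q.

-35

p · q = (-5)·4 + (-10)·12 + k·(-4) = -140 - 4k
Set equal to 0: -4k = 140, so k = -35.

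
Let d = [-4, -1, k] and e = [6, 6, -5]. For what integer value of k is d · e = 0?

d · e = (-4)·6 + (-1)·6 + k·(-5) = -30 - 5k
Set equal to 0: -5k = 30, so k = -6.

-6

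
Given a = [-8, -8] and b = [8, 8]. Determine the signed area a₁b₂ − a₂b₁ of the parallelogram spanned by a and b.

0

(-8)·8 - (-8)·8 = -64 - (-64) = 0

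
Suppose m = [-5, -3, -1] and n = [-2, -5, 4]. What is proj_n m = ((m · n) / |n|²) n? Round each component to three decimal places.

(-0.933, -2.333, 1.867)

m · n = (-5)·(-2) + (-3)·(-5) + (-1)·4 = 10 + 15 - 4 = 21
|n|² = 4 + 25 + 16 = 45
proj_n m = (21/45) · (-2, -5, 4) ≈ (-0.933, -2.333, 1.867)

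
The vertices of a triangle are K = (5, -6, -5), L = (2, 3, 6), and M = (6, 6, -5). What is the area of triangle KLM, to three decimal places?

69.946

KL = (-3, 9, 11),  KM = (1, 12, 0)
i: 9·0 - 11·12 = 0 - 132 = -132
j: 11·1 - (-3)·0 = 11 - 0 = 11
k: (-3)·12 - 9·1 = -36 - 9 = -45
KL × KM = (-132, 11, -45)
|KL × KM| = √19570 ≈ 139.8928
area = ½ · 139.8928 ≈ 69.946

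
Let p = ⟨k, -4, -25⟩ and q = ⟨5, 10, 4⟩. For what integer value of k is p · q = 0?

28

p · q = k·5 + (-4)·10 + (-25)·4 = -140 + 5k
Set equal to 0: 5k = 140, so k = 28.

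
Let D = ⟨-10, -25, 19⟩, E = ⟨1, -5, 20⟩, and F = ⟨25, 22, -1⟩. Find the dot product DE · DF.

DE = E − D = (11, 20, 1)
DF = F − D = (35, 47, -20)
DE · DF = 11·35 + 20·47 + 1·(-20) = 385 + 940 - 20 = 1305

1305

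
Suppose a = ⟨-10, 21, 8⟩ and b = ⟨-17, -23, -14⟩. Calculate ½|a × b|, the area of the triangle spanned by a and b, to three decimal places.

i: 21·(-14) - 8·(-23) = -294 - (-184) = -110
j: 8·(-17) - (-10)·(-14) = -136 - 140 = -276
k: (-10)·(-23) - 21·(-17) = 230 - (-357) = 587
a × b = (-110, -276, 587)
|a × b| = √((-110)² + (-276)² + 587²) = √432845 ≈ 657.9096
area = ½ · 657.9096 ≈ 328.955

328.955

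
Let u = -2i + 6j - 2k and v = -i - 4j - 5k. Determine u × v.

i: 6·(-5) - (-2)·(-4) = -30 - 8 = -38
j: (-2)·(-1) - (-2)·(-5) = 2 - 10 = -8
k: (-2)·(-4) - 6·(-1) = 8 - (-6) = 14
u × v = (-38, -8, 14)

(-38, -8, 14)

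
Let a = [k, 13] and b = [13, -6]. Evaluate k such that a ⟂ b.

a · b = k·13 + 13·(-6) = -78 + 13k
Set equal to 0: 13k = 78, so k = 6.

6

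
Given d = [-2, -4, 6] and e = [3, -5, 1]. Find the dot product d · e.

20

d · e = (-2)·3 + (-4)·(-5) + 6·1 = -6 + 20 + 6 = 20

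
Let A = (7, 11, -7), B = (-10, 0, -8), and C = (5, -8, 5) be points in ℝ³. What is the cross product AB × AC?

(-151, 206, 301)

AB = (-17, -11, -1)
AC = (-2, -19, 12)
i: (-11)·12 - (-1)·(-19) = -132 - 19 = -151
j: (-1)·(-2) - (-17)·12 = 2 - (-204) = 206
k: (-17)·(-19) - (-11)·(-2) = 323 - 22 = 301
AB × AC = (-151, 206, 301)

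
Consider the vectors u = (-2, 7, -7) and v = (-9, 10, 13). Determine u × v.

i: 7·13 - (-7)·10 = 91 - (-70) = 161
j: (-7)·(-9) - (-2)·13 = 63 - (-26) = 89
k: (-2)·10 - 7·(-9) = -20 - (-63) = 43
u × v = (161, 89, 43)

(161, 89, 43)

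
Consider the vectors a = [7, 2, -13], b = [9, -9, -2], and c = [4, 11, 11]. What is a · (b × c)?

-2508

b × c:
i: (-9)·11 - (-2)·11 = -99 - (-22) = -77
j: (-2)·4 - 9·11 = -8 - 99 = -107
k: 9·11 - (-9)·4 = 99 - (-36) = 135
b × c = (-77, -107, 135)
a · (b × c) = 7·(-77) + 2·(-107) + (-13)·135 = -539 - 214 - 1755 = -2508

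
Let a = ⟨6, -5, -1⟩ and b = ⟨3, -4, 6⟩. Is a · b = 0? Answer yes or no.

a · b = 6·3 + (-5)·(-4) + (-1)·6 = 18 + 20 - 6 = 32
Nonzero, so the vectors are not orthogonal.

no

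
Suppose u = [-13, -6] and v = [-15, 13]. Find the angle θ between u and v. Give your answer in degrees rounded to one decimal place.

65.7

u · v = (-13)·(-15) + (-6)·13 = 195 - 78 = 117
|u|² = 169 + 36 = 205,  |u| = √205 ≈ 14.317821
|v|² = 225 + 169 = 394,  |v| = √394 ≈ 19.849433
cos θ = 117 / (14.317821 · 19.849433) ≈ 0.41168
θ = arccos(0.41168) ≈ 65.7°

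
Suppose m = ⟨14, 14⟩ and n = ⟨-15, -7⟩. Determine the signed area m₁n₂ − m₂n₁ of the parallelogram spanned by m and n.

112

14·(-7) - 14·(-15) = -98 - (-210) = 112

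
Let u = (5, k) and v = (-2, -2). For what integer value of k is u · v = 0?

u · v = 5·(-2) + k·(-2) = -10 - 2k
Set equal to 0: -2k = 10, so k = -5.

-5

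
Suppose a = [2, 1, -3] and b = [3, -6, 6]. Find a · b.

a · b = 2·3 + 1·(-6) + (-3)·6 = 6 - 6 - 18 = -18

-18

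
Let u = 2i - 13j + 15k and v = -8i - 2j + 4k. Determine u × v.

(-22, -128, -108)

i: (-13)·4 - 15·(-2) = -52 - (-30) = -22
j: 15·(-8) - 2·4 = -120 - 8 = -128
k: 2·(-2) - (-13)·(-8) = -4 - 104 = -108
u × v = (-22, -128, -108)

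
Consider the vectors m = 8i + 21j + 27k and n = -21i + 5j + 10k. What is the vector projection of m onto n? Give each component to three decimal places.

(-7.680, 1.829, 3.657)

m · n = 8·(-21) + 21·5 + 27·10 = -168 + 105 + 270 = 207
|n|² = 441 + 25 + 100 = 566
proj_n m = (207/566) · (-21, 5, 10) ≈ (-7.680, 1.829, 3.657)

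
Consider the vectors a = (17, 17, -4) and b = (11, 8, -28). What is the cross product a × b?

(-444, 432, -51)

i: 17·(-28) - (-4)·8 = -476 - (-32) = -444
j: (-4)·11 - 17·(-28) = -44 - (-476) = 432
k: 17·8 - 17·11 = 136 - 187 = -51
a × b = (-444, 432, -51)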